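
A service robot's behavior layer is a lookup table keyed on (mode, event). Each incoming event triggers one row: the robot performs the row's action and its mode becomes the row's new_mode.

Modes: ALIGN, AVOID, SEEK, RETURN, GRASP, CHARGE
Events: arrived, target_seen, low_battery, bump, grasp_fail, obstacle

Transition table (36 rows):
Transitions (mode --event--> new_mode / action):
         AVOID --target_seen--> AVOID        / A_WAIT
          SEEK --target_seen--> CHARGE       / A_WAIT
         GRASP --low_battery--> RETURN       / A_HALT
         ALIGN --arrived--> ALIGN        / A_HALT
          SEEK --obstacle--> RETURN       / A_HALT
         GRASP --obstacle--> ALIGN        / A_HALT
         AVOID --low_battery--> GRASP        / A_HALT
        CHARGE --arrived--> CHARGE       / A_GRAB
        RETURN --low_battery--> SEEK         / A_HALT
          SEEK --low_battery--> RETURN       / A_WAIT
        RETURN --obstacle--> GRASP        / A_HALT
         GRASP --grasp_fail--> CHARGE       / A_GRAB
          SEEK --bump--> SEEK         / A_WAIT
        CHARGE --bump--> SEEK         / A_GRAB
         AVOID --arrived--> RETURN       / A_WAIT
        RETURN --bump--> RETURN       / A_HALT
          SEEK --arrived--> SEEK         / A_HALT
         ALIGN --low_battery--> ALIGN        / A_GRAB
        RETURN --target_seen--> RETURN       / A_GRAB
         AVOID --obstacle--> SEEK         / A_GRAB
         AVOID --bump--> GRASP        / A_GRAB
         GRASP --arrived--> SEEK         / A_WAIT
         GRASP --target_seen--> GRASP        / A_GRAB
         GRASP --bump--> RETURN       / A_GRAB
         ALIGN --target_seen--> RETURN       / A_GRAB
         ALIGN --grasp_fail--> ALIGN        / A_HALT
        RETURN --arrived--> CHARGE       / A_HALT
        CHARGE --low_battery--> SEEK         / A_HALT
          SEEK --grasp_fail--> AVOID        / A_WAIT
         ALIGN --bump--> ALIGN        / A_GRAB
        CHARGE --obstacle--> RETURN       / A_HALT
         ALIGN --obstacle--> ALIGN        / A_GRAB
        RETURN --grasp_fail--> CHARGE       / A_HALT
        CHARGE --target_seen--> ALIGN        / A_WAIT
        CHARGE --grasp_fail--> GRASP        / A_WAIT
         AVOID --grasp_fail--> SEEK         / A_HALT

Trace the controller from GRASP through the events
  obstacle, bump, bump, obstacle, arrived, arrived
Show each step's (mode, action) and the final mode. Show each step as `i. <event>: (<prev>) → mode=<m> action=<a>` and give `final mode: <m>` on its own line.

final mode: ALIGN

1. obstacle: (GRASP) → mode=ALIGN action=A_HALT
2. bump: (ALIGN) → mode=ALIGN action=A_GRAB
3. bump: (ALIGN) → mode=ALIGN action=A_GRAB
4. obstacle: (ALIGN) → mode=ALIGN action=A_GRAB
5. arrived: (ALIGN) → mode=ALIGN action=A_HALT
6. arrived: (ALIGN) → mode=ALIGN action=A_HALT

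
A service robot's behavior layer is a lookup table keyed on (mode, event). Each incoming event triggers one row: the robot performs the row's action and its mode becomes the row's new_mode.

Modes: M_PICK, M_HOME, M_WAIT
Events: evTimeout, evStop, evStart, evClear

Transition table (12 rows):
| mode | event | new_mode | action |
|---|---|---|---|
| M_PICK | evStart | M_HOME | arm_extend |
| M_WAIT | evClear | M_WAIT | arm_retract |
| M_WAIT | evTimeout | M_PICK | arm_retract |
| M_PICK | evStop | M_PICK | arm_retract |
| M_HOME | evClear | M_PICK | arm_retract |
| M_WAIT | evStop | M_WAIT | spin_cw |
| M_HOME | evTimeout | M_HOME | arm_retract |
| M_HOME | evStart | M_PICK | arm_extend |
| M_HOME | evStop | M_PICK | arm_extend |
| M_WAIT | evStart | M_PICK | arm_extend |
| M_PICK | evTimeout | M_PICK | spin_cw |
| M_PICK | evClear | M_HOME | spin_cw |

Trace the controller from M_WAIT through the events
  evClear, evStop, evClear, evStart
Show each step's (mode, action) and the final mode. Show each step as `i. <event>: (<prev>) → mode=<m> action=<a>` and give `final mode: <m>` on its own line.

1. evClear: (M_WAIT) → mode=M_WAIT action=arm_retract
2. evStop: (M_WAIT) → mode=M_WAIT action=spin_cw
3. evClear: (M_WAIT) → mode=M_WAIT action=arm_retract
4. evStart: (M_WAIT) → mode=M_PICK action=arm_extend

final mode: M_PICK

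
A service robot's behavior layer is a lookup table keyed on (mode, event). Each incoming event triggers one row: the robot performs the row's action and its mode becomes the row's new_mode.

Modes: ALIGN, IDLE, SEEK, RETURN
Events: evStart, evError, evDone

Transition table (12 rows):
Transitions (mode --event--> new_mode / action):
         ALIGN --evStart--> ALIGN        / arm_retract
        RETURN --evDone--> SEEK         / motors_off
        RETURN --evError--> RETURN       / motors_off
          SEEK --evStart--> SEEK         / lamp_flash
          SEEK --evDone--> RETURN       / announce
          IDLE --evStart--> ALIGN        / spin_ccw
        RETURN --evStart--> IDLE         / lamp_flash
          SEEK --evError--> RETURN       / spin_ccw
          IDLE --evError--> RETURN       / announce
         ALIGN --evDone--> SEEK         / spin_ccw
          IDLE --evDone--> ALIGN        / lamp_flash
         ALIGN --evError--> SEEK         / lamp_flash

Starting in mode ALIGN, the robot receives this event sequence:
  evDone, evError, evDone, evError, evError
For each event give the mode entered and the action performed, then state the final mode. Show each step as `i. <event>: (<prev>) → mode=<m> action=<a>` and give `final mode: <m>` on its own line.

final mode: RETURN

1. evDone: (ALIGN) → mode=SEEK action=spin_ccw
2. evError: (SEEK) → mode=RETURN action=spin_ccw
3. evDone: (RETURN) → mode=SEEK action=motors_off
4. evError: (SEEK) → mode=RETURN action=spin_ccw
5. evError: (RETURN) → mode=RETURN action=motors_off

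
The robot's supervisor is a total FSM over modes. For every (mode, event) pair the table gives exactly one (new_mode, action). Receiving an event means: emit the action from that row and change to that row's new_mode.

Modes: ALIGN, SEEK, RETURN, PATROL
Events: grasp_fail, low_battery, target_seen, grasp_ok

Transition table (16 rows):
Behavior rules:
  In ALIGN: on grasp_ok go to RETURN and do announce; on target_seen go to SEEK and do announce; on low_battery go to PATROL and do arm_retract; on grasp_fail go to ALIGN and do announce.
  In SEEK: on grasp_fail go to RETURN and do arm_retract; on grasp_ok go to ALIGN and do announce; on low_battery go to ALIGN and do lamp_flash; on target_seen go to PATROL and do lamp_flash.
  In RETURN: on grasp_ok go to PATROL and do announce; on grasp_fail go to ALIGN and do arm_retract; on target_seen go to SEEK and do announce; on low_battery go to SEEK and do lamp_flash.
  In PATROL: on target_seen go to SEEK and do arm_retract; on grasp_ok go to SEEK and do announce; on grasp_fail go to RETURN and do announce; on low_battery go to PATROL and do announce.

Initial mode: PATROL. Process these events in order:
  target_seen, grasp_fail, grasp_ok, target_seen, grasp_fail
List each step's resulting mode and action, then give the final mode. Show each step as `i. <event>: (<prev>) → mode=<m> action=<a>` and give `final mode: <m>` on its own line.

1. target_seen: (PATROL) → mode=SEEK action=arm_retract
2. grasp_fail: (SEEK) → mode=RETURN action=arm_retract
3. grasp_ok: (RETURN) → mode=PATROL action=announce
4. target_seen: (PATROL) → mode=SEEK action=arm_retract
5. grasp_fail: (SEEK) → mode=RETURN action=arm_retract

final mode: RETURN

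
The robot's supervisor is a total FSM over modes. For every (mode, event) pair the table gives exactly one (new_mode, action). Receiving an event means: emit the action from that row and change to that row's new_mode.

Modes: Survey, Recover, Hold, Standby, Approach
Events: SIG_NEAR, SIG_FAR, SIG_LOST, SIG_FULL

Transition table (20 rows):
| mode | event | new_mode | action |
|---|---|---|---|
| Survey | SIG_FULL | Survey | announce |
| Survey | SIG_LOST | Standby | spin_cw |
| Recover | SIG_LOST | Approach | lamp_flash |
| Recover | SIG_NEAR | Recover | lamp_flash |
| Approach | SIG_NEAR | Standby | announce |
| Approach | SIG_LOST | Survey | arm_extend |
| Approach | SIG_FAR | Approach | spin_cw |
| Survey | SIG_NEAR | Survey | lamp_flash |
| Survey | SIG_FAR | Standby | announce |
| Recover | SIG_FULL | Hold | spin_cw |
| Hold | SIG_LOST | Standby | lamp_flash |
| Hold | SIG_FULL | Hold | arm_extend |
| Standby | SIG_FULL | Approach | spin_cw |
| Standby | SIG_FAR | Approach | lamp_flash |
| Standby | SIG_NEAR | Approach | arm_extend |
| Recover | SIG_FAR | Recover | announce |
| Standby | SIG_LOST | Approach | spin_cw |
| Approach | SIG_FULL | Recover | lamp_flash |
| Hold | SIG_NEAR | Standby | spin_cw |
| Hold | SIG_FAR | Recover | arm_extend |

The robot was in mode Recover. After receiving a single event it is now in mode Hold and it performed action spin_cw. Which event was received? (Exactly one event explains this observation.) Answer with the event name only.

try SIG_NEAR: (Recover, SIG_NEAR) → (Recover, lamp_flash)
try SIG_FAR: (Recover, SIG_FAR) → (Recover, announce)
try SIG_LOST: (Recover, SIG_LOST) → (Approach, lamp_flash)
try SIG_FULL: (Recover, SIG_FULL) → (Hold, spin_cw)  ← matches

SIG_FULL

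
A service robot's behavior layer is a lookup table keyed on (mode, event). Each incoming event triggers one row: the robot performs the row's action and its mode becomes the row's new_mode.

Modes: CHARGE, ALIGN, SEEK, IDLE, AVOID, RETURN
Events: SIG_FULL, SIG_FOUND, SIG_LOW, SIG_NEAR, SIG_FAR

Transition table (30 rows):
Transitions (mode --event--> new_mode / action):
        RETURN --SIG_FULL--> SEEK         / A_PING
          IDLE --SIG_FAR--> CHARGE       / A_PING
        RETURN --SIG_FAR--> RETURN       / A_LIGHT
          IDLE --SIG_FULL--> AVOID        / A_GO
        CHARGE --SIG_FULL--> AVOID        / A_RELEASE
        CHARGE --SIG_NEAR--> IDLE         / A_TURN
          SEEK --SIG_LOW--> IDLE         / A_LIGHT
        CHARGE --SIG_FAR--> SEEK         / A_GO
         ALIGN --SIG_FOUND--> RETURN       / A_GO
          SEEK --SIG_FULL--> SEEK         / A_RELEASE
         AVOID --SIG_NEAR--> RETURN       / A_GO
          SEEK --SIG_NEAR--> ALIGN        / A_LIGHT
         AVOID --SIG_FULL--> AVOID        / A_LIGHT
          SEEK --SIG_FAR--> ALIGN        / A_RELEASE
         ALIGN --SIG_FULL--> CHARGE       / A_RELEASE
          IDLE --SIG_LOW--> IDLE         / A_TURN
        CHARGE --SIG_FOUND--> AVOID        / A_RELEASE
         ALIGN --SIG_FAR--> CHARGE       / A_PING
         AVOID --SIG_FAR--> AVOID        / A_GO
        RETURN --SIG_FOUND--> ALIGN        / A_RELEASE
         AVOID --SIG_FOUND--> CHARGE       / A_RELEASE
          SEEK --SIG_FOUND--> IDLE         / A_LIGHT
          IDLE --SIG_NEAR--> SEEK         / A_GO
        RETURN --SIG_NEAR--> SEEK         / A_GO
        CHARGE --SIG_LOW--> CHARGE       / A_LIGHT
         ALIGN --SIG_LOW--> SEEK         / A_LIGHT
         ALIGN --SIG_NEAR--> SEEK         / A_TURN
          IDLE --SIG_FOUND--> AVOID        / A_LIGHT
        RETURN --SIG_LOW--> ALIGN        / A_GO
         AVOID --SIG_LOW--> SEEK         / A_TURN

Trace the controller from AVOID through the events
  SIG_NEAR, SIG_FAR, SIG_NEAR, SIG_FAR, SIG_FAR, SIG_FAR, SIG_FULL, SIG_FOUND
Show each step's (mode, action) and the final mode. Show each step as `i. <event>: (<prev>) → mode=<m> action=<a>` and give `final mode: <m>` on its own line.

final mode: IDLE

1. SIG_NEAR: (AVOID) → mode=RETURN action=A_GO
2. SIG_FAR: (RETURN) → mode=RETURN action=A_LIGHT
3. SIG_NEAR: (RETURN) → mode=SEEK action=A_GO
4. SIG_FAR: (SEEK) → mode=ALIGN action=A_RELEASE
5. SIG_FAR: (ALIGN) → mode=CHARGE action=A_PING
6. SIG_FAR: (CHARGE) → mode=SEEK action=A_GO
7. SIG_FULL: (SEEK) → mode=SEEK action=A_RELEASE
8. SIG_FOUND: (SEEK) → mode=IDLE action=A_LIGHT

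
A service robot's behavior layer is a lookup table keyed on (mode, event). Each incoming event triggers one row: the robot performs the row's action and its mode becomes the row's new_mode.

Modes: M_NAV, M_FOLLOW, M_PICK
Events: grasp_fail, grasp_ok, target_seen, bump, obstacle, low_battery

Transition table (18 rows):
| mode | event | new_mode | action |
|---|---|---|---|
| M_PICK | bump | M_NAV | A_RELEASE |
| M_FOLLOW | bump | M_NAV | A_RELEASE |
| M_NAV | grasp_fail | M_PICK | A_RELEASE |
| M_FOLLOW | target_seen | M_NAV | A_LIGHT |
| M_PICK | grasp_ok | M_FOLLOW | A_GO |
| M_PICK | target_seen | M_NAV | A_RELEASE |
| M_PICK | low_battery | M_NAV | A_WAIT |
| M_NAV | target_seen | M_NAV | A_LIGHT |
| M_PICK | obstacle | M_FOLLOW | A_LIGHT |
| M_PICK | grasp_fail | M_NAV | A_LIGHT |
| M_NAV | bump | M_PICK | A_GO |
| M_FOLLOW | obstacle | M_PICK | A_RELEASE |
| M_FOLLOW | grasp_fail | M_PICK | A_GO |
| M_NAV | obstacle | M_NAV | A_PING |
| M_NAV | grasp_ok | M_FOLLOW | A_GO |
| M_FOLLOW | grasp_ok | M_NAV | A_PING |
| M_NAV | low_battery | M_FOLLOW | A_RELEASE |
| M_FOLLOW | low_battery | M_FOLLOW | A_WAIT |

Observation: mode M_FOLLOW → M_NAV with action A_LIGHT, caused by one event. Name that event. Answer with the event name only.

try grasp_fail: (M_FOLLOW, grasp_fail) → (M_PICK, A_GO)
try grasp_ok: (M_FOLLOW, grasp_ok) → (M_NAV, A_PING)
try target_seen: (M_FOLLOW, target_seen) → (M_NAV, A_LIGHT)  ← matches
try bump: (M_FOLLOW, bump) → (M_NAV, A_RELEASE)
try obstacle: (M_FOLLOW, obstacle) → (M_PICK, A_RELEASE)
try low_battery: (M_FOLLOW, low_battery) → (M_FOLLOW, A_WAIT)

target_seen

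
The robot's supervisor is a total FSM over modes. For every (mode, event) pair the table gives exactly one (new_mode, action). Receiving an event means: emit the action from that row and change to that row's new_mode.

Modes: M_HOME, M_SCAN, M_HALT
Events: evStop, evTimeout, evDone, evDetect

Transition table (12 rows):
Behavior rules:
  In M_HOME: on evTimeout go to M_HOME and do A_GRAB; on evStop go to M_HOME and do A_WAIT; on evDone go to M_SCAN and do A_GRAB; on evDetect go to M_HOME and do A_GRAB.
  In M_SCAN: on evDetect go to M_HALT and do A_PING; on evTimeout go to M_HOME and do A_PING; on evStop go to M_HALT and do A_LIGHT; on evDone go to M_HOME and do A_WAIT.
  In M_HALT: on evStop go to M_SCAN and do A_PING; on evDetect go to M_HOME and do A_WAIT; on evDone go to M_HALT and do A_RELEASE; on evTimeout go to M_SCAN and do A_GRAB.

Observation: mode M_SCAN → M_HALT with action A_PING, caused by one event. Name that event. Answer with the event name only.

evDetect

try evStop: (M_SCAN, evStop) → (M_HALT, A_LIGHT)
try evTimeout: (M_SCAN, evTimeout) → (M_HOME, A_PING)
try evDone: (M_SCAN, evDone) → (M_HOME, A_WAIT)
try evDetect: (M_SCAN, evDetect) → (M_HALT, A_PING)  ← matches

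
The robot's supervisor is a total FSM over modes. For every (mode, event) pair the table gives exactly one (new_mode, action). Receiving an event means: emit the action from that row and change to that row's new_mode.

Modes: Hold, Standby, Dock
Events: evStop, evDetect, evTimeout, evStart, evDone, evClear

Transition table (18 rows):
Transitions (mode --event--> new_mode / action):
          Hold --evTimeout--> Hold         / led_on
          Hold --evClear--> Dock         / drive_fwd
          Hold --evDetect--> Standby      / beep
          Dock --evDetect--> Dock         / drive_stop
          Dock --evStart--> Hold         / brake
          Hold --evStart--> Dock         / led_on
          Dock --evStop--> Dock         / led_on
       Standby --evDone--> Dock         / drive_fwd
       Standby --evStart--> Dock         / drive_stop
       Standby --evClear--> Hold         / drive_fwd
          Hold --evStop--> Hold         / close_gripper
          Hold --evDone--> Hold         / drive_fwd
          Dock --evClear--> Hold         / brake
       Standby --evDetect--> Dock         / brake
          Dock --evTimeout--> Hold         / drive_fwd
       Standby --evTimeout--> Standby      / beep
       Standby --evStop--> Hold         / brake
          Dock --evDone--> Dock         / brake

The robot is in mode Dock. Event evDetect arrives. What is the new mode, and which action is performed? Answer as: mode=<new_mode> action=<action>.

mode=Dock action=drive_stop

current mode = Dock; filter table to that mode:
  (Dock, evDetect) → (Dock, drive_stop)  ← event matches
  (Dock, evStart) → (Hold, brake)
  (Dock, evStop) → (Dock, led_on)
  (Dock, evClear) → (Hold, brake)
  (Dock, evTimeout) → (Hold, drive_fwd)
  (Dock, evDone) → (Dock, brake)
event = evDetect selects (Dock, drive_stop)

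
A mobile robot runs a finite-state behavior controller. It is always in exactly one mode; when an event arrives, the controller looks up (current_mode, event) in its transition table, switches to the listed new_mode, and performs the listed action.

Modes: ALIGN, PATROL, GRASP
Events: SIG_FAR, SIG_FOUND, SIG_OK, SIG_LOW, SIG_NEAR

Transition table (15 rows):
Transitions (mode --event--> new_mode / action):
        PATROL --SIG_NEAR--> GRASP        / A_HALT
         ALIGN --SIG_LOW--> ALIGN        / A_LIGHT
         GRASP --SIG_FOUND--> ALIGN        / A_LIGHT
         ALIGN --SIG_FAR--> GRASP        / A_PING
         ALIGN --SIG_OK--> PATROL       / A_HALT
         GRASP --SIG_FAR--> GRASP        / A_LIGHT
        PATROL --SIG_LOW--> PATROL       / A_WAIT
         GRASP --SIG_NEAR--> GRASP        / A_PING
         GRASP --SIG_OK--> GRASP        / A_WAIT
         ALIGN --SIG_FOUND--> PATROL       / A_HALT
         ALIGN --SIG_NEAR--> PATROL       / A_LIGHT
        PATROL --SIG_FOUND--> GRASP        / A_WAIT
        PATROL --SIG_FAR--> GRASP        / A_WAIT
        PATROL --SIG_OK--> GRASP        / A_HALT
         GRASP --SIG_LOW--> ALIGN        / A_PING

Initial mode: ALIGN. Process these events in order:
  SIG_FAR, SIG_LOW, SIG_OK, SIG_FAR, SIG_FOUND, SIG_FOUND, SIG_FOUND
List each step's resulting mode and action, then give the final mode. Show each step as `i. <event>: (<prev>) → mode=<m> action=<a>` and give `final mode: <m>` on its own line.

1. SIG_FAR: (ALIGN) → mode=GRASP action=A_PING
2. SIG_LOW: (GRASP) → mode=ALIGN action=A_PING
3. SIG_OK: (ALIGN) → mode=PATROL action=A_HALT
4. SIG_FAR: (PATROL) → mode=GRASP action=A_WAIT
5. SIG_FOUND: (GRASP) → mode=ALIGN action=A_LIGHT
6. SIG_FOUND: (ALIGN) → mode=PATROL action=A_HALT
7. SIG_FOUND: (PATROL) → mode=GRASP action=A_WAIT

final mode: GRASP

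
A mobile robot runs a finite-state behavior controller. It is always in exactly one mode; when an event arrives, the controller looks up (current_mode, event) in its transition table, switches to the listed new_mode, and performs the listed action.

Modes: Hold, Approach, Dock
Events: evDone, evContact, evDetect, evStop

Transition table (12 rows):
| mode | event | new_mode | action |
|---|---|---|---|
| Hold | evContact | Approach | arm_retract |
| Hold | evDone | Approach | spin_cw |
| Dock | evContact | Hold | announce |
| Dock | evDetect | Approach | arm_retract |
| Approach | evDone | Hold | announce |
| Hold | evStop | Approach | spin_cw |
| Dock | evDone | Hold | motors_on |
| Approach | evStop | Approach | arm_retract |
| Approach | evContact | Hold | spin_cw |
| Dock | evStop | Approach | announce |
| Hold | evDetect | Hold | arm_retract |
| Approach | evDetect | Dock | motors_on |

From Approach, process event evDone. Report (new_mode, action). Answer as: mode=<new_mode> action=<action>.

current mode = Approach; filter table to that mode:
  (Approach, evDone) → (Hold, announce)  ← event matches
  (Approach, evStop) → (Approach, arm_retract)
  (Approach, evContact) → (Hold, spin_cw)
  (Approach, evDetect) → (Dock, motors_on)
event = evDone selects (Hold, announce)

mode=Hold action=announce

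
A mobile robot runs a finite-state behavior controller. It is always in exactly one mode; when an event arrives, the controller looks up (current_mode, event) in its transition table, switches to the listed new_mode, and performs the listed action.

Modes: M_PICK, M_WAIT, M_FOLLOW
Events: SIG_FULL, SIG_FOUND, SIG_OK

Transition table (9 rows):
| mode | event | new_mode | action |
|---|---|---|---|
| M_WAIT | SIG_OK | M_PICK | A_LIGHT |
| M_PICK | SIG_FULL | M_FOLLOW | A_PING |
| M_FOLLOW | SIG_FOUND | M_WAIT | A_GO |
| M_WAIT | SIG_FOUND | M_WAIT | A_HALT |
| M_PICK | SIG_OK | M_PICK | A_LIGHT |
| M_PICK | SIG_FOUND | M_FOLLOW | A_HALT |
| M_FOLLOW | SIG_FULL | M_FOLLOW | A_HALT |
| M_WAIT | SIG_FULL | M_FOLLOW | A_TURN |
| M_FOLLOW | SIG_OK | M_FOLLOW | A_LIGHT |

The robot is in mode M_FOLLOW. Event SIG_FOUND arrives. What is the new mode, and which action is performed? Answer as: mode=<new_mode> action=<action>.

current mode = M_FOLLOW; filter table to that mode:
  (M_FOLLOW, SIG_FOUND) → (M_WAIT, A_GO)  ← event matches
  (M_FOLLOW, SIG_FULL) → (M_FOLLOW, A_HALT)
  (M_FOLLOW, SIG_OK) → (M_FOLLOW, A_LIGHT)
event = SIG_FOUND selects (M_WAIT, A_GO)

mode=M_WAIT action=A_GO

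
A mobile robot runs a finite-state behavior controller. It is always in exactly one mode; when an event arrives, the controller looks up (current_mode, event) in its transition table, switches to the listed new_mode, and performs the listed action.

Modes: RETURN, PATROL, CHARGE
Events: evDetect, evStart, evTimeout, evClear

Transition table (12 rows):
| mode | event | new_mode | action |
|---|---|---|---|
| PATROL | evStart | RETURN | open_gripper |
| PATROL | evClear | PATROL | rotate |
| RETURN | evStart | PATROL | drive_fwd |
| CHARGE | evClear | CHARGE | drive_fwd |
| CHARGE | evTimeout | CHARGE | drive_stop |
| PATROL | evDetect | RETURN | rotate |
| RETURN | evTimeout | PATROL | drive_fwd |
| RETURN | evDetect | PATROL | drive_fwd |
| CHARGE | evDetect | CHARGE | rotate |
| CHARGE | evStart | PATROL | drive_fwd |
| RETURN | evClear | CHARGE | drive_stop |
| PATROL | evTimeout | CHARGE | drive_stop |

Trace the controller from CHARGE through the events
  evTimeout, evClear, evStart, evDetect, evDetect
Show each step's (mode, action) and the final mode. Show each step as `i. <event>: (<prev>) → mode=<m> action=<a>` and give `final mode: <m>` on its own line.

final mode: PATROL

1. evTimeout: (CHARGE) → mode=CHARGE action=drive_stop
2. evClear: (CHARGE) → mode=CHARGE action=drive_fwd
3. evStart: (CHARGE) → mode=PATROL action=drive_fwd
4. evDetect: (PATROL) → mode=RETURN action=rotate
5. evDetect: (RETURN) → mode=PATROL action=drive_fwd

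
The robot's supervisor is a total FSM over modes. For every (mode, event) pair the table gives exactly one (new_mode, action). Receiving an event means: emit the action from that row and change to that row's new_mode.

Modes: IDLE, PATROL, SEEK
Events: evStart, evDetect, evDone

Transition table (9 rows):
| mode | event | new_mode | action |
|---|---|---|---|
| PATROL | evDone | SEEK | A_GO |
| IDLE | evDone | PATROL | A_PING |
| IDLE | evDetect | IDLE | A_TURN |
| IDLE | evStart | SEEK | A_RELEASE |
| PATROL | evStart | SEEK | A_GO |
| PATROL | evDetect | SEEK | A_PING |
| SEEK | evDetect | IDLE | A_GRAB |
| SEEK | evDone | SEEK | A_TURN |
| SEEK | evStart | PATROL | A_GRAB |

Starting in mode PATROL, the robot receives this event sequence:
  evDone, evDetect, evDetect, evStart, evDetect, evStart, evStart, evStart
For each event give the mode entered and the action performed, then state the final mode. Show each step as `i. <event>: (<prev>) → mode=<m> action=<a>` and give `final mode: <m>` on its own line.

final mode: SEEK

1. evDone: (PATROL) → mode=SEEK action=A_GO
2. evDetect: (SEEK) → mode=IDLE action=A_GRAB
3. evDetect: (IDLE) → mode=IDLE action=A_TURN
4. evStart: (IDLE) → mode=SEEK action=A_RELEASE
5. evDetect: (SEEK) → mode=IDLE action=A_GRAB
6. evStart: (IDLE) → mode=SEEK action=A_RELEASE
7. evStart: (SEEK) → mode=PATROL action=A_GRAB
8. evStart: (PATROL) → mode=SEEK action=A_GO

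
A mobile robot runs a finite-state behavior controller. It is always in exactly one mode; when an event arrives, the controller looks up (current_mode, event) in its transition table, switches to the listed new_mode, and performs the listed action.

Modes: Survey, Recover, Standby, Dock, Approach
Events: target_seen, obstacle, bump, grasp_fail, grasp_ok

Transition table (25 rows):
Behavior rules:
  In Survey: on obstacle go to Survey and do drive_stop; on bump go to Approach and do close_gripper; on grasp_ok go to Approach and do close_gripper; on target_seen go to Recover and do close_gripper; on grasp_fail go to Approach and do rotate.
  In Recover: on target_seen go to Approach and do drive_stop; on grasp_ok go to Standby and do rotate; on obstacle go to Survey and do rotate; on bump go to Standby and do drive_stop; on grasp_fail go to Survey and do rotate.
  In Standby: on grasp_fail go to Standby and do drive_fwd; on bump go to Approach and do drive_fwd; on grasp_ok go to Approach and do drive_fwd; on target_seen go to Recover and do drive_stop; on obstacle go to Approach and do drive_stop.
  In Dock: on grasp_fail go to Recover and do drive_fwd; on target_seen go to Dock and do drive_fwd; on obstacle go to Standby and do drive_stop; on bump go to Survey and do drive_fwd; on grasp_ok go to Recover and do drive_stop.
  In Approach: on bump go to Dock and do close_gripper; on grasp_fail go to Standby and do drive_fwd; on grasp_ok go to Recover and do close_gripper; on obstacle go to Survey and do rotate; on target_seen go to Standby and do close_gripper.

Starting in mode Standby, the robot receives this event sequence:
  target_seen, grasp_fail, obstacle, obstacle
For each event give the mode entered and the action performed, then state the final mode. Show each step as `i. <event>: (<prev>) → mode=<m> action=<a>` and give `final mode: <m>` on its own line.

final mode: Survey

1. target_seen: (Standby) → mode=Recover action=drive_stop
2. grasp_fail: (Recover) → mode=Survey action=rotate
3. obstacle: (Survey) → mode=Survey action=drive_stop
4. obstacle: (Survey) → mode=Survey action=drive_stop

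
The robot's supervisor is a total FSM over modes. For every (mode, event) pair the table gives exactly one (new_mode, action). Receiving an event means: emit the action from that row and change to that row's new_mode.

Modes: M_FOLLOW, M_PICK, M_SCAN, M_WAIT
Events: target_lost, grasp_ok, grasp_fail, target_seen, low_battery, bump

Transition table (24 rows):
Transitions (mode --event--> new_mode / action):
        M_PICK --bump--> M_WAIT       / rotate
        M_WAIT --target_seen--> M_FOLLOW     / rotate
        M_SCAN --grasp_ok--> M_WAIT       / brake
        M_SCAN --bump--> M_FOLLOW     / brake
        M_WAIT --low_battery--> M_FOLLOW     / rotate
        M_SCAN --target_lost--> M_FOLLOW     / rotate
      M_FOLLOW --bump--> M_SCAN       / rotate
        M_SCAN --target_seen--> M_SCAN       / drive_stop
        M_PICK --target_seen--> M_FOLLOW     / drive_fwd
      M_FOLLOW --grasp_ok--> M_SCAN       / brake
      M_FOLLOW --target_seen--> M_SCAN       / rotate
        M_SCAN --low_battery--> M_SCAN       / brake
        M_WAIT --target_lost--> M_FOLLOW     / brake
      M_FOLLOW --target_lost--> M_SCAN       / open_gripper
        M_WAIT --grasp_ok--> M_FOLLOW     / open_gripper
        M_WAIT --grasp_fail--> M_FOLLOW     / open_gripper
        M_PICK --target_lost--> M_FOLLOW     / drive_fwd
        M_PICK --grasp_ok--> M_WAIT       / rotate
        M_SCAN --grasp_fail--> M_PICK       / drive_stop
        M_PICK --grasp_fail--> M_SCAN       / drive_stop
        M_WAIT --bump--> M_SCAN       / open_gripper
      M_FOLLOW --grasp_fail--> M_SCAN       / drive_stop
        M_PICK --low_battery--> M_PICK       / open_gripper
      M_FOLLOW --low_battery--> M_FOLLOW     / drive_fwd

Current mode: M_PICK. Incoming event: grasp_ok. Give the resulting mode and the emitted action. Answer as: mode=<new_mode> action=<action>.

current mode = M_PICK; filter table to that mode:
  (M_PICK, bump) → (M_WAIT, rotate)
  (M_PICK, target_seen) → (M_FOLLOW, drive_fwd)
  (M_PICK, target_lost) → (M_FOLLOW, drive_fwd)
  (M_PICK, grasp_ok) → (M_WAIT, rotate)  ← event matches
  (M_PICK, grasp_fail) → (M_SCAN, drive_stop)
  (M_PICK, low_battery) → (M_PICK, open_gripper)
event = grasp_ok selects (M_WAIT, rotate)

mode=M_WAIT action=rotate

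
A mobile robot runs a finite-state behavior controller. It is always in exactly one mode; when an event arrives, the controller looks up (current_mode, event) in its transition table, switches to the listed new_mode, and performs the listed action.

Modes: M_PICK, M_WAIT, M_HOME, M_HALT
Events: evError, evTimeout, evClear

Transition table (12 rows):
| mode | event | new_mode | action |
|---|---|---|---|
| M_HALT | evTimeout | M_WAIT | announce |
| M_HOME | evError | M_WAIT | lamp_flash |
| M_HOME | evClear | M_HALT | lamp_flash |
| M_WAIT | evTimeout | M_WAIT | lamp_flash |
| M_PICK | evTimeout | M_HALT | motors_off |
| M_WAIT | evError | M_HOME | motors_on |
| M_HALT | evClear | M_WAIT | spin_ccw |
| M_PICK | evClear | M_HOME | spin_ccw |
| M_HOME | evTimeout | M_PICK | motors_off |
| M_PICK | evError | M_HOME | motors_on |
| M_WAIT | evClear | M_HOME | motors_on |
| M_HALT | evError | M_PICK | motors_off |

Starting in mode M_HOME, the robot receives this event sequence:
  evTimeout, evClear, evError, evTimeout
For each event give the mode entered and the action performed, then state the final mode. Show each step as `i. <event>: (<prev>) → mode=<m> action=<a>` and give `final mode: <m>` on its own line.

final mode: M_WAIT

1. evTimeout: (M_HOME) → mode=M_PICK action=motors_off
2. evClear: (M_PICK) → mode=M_HOME action=spin_ccw
3. evError: (M_HOME) → mode=M_WAIT action=lamp_flash
4. evTimeout: (M_WAIT) → mode=M_WAIT action=lamp_flash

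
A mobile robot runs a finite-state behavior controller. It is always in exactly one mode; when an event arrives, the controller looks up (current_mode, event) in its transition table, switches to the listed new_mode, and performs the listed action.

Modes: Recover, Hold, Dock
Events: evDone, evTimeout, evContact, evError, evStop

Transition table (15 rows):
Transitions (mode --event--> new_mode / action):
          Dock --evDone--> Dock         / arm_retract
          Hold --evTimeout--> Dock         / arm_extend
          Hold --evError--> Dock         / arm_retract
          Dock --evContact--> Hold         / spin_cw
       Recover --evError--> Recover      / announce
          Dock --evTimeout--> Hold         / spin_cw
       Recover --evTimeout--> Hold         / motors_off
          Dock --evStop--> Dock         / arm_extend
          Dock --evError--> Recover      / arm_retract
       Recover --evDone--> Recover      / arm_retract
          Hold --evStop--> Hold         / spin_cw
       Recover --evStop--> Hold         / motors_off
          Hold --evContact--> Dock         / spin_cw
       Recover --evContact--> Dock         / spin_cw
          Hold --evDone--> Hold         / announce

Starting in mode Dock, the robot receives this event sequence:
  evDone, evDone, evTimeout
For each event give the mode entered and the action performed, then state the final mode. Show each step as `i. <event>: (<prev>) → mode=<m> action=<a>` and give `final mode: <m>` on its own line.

final mode: Hold

1. evDone: (Dock) → mode=Dock action=arm_retract
2. evDone: (Dock) → mode=Dock action=arm_retract
3. evTimeout: (Dock) → mode=Hold action=spin_cw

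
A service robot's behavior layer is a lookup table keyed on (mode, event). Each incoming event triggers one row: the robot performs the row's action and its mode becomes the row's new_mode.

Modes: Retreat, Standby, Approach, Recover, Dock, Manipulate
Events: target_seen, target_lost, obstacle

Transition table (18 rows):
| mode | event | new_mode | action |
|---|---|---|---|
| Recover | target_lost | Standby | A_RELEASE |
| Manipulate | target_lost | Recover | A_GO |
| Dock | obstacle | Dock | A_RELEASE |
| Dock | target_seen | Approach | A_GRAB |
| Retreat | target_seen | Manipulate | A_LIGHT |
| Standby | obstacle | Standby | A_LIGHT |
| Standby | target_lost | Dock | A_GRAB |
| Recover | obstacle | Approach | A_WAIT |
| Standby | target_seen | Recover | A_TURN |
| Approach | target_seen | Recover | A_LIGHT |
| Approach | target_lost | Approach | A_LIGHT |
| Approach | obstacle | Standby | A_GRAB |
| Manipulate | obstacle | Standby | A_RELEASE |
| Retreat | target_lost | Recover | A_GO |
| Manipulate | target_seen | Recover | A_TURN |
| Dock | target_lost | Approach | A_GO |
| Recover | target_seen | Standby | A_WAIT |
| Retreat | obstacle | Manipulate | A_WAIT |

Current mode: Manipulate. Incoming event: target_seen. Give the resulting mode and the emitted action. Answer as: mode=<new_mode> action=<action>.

current mode = Manipulate; filter table to that mode:
  (Manipulate, target_lost) → (Recover, A_GO)
  (Manipulate, obstacle) → (Standby, A_RELEASE)
  (Manipulate, target_seen) → (Recover, A_TURN)  ← event matches
event = target_seen selects (Recover, A_TURN)

mode=Recover action=A_TURN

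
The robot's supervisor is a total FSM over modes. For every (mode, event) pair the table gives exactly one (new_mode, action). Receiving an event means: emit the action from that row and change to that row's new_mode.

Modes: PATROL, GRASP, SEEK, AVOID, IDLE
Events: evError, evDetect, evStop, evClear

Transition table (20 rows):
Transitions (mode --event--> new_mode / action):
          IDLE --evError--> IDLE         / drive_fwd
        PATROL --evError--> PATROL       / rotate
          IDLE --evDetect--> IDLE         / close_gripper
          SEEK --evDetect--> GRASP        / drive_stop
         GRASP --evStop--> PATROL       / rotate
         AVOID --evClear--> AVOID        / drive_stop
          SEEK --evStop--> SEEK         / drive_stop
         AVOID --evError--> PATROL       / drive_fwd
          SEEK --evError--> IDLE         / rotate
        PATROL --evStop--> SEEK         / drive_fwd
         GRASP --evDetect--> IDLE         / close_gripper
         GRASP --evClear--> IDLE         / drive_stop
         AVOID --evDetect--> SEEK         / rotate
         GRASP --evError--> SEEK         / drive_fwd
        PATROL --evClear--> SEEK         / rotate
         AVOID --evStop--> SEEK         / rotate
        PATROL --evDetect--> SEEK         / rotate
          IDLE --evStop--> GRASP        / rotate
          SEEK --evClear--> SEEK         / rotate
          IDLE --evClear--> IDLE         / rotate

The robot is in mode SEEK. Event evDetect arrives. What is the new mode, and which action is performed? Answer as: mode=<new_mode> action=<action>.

current mode = SEEK; filter table to that mode:
  (SEEK, evDetect) → (GRASP, drive_stop)  ← event matches
  (SEEK, evStop) → (SEEK, drive_stop)
  (SEEK, evError) → (IDLE, rotate)
  (SEEK, evClear) → (SEEK, rotate)
event = evDetect selects (GRASP, drive_stop)

mode=GRASP action=drive_stop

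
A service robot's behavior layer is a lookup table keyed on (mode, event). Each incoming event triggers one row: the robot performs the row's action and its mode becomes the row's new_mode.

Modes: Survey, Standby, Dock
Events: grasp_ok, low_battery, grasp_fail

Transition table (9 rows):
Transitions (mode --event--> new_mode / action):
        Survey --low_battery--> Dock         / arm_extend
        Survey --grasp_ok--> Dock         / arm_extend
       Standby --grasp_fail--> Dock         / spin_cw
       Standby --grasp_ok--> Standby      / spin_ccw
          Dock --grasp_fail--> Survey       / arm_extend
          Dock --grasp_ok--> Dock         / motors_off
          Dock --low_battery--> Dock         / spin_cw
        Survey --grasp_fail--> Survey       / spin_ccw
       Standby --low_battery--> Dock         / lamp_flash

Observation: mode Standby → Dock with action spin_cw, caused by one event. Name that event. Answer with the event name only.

grasp_fail

try grasp_ok: (Standby, grasp_ok) → (Standby, spin_ccw)
try low_battery: (Standby, low_battery) → (Dock, lamp_flash)
try grasp_fail: (Standby, grasp_fail) → (Dock, spin_cw)  ← matches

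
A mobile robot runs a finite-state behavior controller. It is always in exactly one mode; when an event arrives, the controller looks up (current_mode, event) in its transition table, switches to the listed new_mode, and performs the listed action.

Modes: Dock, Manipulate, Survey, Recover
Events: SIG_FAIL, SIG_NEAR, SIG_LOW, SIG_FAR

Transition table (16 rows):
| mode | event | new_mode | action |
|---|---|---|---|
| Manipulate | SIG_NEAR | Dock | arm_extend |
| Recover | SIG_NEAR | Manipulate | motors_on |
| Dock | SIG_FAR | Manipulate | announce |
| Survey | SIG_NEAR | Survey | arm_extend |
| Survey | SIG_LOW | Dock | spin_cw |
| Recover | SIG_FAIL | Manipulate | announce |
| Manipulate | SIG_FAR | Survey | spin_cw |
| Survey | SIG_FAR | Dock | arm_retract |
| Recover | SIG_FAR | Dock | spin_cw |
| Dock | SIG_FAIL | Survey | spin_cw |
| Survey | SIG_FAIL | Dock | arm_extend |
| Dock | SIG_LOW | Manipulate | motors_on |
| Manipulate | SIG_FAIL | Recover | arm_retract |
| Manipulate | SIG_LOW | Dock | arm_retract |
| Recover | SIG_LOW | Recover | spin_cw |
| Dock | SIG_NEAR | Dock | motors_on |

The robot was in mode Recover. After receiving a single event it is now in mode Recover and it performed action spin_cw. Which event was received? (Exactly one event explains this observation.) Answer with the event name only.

SIG_LOW

try SIG_FAIL: (Recover, SIG_FAIL) → (Manipulate, announce)
try SIG_NEAR: (Recover, SIG_NEAR) → (Manipulate, motors_on)
try SIG_LOW: (Recover, SIG_LOW) → (Recover, spin_cw)  ← matches
try SIG_FAR: (Recover, SIG_FAR) → (Dock, spin_cw)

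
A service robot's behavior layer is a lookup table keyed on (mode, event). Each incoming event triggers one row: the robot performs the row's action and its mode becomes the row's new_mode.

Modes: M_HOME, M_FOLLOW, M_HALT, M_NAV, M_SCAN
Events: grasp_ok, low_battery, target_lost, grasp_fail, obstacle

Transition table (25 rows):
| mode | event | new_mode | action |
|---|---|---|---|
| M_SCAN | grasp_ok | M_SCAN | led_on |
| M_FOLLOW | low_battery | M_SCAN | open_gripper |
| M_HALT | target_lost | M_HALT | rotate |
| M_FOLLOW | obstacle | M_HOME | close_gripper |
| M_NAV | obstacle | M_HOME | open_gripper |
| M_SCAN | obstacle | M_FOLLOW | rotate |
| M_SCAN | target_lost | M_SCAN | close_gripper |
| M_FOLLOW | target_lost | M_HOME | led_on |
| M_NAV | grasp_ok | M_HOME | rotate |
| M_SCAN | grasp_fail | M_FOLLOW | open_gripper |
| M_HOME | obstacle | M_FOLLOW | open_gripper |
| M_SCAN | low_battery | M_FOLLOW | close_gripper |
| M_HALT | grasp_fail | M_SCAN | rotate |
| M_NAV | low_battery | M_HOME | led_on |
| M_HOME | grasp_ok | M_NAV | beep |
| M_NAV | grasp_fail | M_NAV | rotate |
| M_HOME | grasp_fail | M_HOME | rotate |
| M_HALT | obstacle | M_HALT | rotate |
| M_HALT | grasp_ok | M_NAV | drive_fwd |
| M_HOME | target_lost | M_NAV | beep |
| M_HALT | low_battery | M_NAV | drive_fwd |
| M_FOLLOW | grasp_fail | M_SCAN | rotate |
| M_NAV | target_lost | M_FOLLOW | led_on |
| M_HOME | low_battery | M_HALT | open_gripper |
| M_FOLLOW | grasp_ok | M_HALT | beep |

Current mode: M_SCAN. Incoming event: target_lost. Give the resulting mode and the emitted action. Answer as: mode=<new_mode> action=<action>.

current mode = M_SCAN; filter table to that mode:
  (M_SCAN, grasp_ok) → (M_SCAN, led_on)
  (M_SCAN, obstacle) → (M_FOLLOW, rotate)
  (M_SCAN, target_lost) → (M_SCAN, close_gripper)  ← event matches
  (M_SCAN, grasp_fail) → (M_FOLLOW, open_gripper)
  (M_SCAN, low_battery) → (M_FOLLOW, close_gripper)
event = target_lost selects (M_SCAN, close_gripper)

mode=M_SCAN action=close_gripper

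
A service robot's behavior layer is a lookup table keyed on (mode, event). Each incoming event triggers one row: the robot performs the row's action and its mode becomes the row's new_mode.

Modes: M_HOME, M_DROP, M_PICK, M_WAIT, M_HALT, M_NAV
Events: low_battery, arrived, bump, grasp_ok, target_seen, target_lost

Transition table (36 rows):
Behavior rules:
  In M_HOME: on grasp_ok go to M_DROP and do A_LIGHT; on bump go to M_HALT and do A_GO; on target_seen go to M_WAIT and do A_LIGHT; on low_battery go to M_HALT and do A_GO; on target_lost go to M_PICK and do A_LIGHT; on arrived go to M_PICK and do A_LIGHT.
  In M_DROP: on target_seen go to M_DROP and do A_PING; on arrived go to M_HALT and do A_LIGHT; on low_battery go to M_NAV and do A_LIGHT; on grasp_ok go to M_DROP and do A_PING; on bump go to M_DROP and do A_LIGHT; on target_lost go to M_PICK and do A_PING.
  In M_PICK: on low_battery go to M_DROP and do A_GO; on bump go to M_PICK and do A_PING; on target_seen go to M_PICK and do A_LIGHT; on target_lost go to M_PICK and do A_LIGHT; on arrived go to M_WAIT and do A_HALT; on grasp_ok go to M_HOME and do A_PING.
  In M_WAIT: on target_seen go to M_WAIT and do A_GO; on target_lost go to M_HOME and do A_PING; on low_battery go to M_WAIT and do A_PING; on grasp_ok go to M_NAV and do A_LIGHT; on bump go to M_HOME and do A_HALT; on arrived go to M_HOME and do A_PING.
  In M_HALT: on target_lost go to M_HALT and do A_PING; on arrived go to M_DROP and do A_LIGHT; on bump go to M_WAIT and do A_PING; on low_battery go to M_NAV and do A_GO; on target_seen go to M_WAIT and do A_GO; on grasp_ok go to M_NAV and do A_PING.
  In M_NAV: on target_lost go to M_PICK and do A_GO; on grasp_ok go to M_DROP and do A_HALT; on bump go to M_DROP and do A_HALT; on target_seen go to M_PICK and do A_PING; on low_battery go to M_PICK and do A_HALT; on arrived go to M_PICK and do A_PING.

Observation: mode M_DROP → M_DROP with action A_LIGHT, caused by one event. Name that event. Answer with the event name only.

bump

try low_battery: (M_DROP, low_battery) → (M_NAV, A_LIGHT)
try arrived: (M_DROP, arrived) → (M_HALT, A_LIGHT)
try bump: (M_DROP, bump) → (M_DROP, A_LIGHT)  ← matches
try grasp_ok: (M_DROP, grasp_ok) → (M_DROP, A_PING)
try target_seen: (M_DROP, target_seen) → (M_DROP, A_PING)
try target_lost: (M_DROP, target_lost) → (M_PICK, A_PING)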